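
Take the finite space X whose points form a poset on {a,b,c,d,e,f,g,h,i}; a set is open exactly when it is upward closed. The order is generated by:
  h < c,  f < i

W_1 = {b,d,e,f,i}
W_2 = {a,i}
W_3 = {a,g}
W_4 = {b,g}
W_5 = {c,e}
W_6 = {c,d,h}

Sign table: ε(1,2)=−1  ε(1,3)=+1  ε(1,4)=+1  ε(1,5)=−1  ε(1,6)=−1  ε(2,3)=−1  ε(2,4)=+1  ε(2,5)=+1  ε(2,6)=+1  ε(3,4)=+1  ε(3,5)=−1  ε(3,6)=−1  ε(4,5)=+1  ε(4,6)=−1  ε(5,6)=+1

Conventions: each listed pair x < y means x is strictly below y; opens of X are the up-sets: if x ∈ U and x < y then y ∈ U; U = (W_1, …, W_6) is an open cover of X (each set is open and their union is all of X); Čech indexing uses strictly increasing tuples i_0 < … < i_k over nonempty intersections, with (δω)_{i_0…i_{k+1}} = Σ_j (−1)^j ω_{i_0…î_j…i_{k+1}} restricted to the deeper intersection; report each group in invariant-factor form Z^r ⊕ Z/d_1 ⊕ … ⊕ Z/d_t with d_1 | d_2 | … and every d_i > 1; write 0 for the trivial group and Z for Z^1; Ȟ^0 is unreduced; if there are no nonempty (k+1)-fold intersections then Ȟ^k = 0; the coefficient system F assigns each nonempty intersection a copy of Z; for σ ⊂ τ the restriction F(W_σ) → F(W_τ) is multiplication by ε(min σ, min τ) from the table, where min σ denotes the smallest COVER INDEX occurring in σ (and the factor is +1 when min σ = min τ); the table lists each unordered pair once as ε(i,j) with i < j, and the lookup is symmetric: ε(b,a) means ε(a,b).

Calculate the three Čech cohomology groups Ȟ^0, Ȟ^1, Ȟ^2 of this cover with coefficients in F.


nonempty intersections:
  W12={i} W14={b} W15={e} W16={d} W23={a} W34={g} W56={c}
C dims 6,7; δ0: rk 5, SNF 1^5
Ȟ^0: (6−5)−0=1 ⇒ Z
Ȟ^1: (7−0)−5=2 ⇒ Z^2
Ȟ^2: (0−0)−0=0 ⇒ 0

Ȟ^0 ≅ Z, Ȟ^1 ≅ Z^2 and Ȟ^2 ≅ 0


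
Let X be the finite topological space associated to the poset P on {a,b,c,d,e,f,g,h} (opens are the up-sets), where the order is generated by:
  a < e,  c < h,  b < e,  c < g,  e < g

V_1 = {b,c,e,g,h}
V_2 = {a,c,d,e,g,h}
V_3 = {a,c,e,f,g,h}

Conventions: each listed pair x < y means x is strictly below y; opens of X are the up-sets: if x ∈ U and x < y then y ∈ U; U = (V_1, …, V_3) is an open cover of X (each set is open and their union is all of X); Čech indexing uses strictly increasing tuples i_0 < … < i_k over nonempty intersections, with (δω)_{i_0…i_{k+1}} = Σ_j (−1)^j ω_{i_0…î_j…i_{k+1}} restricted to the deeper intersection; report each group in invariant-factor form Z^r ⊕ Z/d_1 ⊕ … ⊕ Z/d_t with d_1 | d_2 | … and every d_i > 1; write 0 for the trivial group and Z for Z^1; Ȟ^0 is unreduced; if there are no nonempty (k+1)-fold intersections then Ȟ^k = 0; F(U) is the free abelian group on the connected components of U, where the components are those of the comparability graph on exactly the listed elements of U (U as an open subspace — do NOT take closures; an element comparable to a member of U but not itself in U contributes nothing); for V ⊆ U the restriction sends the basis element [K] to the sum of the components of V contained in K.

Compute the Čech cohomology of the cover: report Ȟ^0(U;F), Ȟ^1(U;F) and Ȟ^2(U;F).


Ȟ^0(U;F) ≅ Z^3; Ȟ^1(U;F) ≅ 0; Ȟ^2(U;F) ≅ 0

nerve simplices:
  V12={c,e,g,h} V13={c,e,g,h} V23={a,c,e,g,h}
  V123={c,e,g,h}
components per intersection:
  V1: {b,c,e,g,h}
  V2: {a,c,e,g,h} {d}
  V3: {a,c,e,g,h} {f}
  V12: {c,e,g,h}
  V13: {c,e,g,h}
  V23: {a,c,e,g,h}
  V123: {c,e,g,h}
C dims 5,3,1; δ0: rk 2, SNF 1^2; δ1: rk 1, SNF 1^1
degree 0: 5−2−0 = 3 → Ȟ^0 ≅ Z^3
degree 1: 3−1−2 = 0 → Ȟ^1 ≅ 0
degree 2: 1−0−1 = 0 → Ȟ^2 ≅ 0


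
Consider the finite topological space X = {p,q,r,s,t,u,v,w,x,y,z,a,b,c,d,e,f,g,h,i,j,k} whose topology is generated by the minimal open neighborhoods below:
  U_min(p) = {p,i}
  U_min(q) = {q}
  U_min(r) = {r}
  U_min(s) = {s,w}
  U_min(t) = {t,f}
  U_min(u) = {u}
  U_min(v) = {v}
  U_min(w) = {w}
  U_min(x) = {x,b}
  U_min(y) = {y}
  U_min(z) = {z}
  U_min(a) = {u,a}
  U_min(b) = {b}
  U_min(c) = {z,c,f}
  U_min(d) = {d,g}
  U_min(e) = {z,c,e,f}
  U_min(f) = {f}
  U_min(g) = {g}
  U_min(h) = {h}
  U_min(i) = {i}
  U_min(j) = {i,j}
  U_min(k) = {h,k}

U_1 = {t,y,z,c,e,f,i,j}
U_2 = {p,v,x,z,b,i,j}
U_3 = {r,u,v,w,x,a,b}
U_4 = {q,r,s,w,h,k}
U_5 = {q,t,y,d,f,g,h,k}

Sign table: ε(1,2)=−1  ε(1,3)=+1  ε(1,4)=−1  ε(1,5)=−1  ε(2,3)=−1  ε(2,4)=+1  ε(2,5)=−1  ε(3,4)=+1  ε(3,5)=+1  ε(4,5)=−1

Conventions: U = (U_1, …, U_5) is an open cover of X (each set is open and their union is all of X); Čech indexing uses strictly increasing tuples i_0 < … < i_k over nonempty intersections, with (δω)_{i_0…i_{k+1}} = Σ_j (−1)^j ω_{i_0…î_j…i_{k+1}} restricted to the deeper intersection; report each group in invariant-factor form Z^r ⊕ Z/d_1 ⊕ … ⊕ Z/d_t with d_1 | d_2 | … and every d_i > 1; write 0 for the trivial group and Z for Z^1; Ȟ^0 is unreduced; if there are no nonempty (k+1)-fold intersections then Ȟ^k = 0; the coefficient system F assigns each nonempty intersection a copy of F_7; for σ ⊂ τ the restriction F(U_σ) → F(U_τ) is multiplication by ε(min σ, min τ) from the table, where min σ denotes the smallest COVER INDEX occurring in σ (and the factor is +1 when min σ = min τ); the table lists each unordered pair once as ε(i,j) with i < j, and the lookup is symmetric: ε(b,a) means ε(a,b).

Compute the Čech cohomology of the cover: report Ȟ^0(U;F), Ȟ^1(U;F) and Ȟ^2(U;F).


nonempty overlaps:
  U12={z,i,j} U15={t,y,f} U23={v,x,b} U34={r,w} U45={q,h,k}
C dims 5,5; δ0: rk_F7 4
degree 0: 5−4−0 = 1 → Ȟ^0 ≅ Z/7
degree 1: 5−0−4 = 1 → Ȟ^1 ≅ Z/7
degree 2: 0−0−0 = 0 → Ȟ^2 ≅ 0

Ȟ^0 = Z/7; Ȟ^1 = Z/7; Ȟ^2 = 0


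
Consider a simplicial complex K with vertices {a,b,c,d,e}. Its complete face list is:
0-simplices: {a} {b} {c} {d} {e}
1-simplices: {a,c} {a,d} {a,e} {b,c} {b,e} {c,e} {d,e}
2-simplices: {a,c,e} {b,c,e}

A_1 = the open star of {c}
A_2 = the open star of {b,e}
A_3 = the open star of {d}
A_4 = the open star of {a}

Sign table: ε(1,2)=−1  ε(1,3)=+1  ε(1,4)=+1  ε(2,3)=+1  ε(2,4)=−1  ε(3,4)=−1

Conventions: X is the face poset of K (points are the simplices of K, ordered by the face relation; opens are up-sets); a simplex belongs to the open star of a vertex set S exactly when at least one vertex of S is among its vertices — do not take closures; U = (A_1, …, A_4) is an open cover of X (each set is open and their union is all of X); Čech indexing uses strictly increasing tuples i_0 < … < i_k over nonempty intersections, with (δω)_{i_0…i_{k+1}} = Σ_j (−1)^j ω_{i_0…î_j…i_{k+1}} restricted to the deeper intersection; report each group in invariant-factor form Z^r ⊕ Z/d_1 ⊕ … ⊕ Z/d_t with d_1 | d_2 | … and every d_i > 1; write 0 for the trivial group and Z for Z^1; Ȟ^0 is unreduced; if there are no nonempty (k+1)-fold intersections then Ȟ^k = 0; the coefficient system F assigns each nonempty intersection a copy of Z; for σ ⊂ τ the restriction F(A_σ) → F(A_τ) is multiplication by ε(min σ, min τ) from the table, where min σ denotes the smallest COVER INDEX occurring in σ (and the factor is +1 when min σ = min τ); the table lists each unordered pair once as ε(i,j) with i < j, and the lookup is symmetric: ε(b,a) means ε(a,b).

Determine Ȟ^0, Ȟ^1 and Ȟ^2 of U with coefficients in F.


Ȟ^0 = Z; Ȟ^1 = Z; Ȟ^2 = 0

nerve of the cover:
  A1={{c},{a,c},{b,c},{c,e},{a,c,e},{b,c,e}} A2={{b},{e},{a,e},{b,c},{b,e},{c,e},{d,e},{a,c,e},{b,c,e}} A3={{d},{a,d},{d,e}} A4={{a},{a,c},{a,d},{a,e},{a,c,e}}
  A12={{b,c},{c,e},{a,c,e},{b,c,e}} A14={{a,c},{a,c,e}} A23={{d,e}} A24={{a,e},{a,c,e}} A34={{a,d}}
  A124={{a,c,e}}
C dims 4,5,1; δ0: rk 3, SNF 1^3; δ1: rk 1, SNF 1^1
Ȟ^0 = (4 − 3) − 0 = 1, so Ȟ^0 ≅ Z
Ȟ^1 = (5 − 1) − 3 = 1, so Ȟ^1 ≅ Z
Ȟ^2 = (1 − 0) − 1 = 0, so Ȟ^2 ≅ 0


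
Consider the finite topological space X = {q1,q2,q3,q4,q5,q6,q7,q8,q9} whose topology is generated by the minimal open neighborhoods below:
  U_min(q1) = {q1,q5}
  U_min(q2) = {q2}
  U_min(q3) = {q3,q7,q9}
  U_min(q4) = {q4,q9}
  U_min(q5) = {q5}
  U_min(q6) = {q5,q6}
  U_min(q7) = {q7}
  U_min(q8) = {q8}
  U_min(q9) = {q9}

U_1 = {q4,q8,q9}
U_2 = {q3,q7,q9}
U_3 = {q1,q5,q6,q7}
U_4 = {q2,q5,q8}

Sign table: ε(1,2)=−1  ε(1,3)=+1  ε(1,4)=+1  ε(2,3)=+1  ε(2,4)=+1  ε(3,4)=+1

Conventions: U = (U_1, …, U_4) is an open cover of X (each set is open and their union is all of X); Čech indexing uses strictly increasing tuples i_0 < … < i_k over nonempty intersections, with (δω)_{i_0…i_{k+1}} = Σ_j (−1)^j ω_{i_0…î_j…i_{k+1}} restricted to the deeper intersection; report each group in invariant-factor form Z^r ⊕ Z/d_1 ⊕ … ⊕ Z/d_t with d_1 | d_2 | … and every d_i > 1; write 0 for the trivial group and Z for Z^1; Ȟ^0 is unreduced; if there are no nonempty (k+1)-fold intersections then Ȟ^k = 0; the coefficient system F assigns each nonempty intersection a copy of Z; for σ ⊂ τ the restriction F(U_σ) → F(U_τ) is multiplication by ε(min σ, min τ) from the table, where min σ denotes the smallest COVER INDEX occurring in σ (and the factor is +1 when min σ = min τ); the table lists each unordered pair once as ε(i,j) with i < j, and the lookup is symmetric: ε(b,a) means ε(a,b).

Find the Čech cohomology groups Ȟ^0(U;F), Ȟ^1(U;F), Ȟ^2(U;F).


nonempty intersections:
  U12={q9} U14={q8} U23={q7} U34={q5}
C dims 4,4; δ0: rk 4, SNF 1^3·2
Ȟ^0: (4−4)−0=0 ⇒ 0
Ȟ^1: (4−0)−4=0 plus torsion [2] ⇒ Z/2
Ȟ^2: (0−0)−0=0 ⇒ 0

Ȟ^0 = 0; Ȟ^1 = Z/2; Ȟ^2 = 0


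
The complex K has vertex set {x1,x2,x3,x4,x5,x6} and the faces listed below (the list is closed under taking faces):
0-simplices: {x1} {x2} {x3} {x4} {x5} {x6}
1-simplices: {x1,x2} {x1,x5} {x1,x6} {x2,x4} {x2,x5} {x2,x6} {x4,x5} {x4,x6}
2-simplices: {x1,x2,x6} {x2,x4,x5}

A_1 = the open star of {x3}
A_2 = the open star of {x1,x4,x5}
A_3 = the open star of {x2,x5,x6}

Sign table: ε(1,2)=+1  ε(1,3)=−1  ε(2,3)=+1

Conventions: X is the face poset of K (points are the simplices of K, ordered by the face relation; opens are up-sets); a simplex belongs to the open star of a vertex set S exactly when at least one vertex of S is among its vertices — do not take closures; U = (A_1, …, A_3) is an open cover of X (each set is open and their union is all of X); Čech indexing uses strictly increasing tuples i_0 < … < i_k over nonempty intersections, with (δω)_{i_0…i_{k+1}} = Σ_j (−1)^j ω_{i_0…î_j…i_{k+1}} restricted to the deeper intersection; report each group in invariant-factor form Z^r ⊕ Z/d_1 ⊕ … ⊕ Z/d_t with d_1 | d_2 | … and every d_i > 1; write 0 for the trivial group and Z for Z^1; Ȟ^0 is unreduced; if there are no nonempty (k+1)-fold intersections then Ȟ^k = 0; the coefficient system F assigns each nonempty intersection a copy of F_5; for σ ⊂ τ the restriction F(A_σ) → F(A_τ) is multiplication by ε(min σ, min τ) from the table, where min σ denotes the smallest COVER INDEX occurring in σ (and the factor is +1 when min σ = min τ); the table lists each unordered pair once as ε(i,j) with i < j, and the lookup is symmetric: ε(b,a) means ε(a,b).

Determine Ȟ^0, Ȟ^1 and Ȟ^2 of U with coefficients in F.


nerve of the cover:
  A1={{x3}} A2={{x1},{x4},{x5},{x1,x2},{x1,x5},{x1,x6},{x2,x4},{x2,x5},{x4,x5},{x4,x6},{x1,x2,x6},{x2,x4,x5}} A3={{x2},{x5},{x6},{x1,x2},{x1,x5},{x1,x6},{x2,x4},{x2,x5},{x2,x6},{x4,x5},{x4,x6},{x1,x2,x6},{x2,x4,x5}}
  A23={{x5},{x1,x2},{x1,x5},{x1,x6},{x2,x4},{x2,x5},{x4,x5},{x4,x6},{x1,x2,x6},{x2,x4,x5}}
C dims 3,1; δ0: rk_F5 1
Ȟ^0 = (3 − 1) − 0 = 2, so Ȟ^0 ≅ Z/5 ⊕ Z/5
Ȟ^1 = (1 − 0) − 1 = 0, so Ȟ^1 ≅ 0
Ȟ^2 = (0 − 0) − 0 = 0, so Ȟ^2 ≅ 0

Ȟ^0 ≅ Z/5 ⊕ Z/5, Ȟ^1 ≅ 0, Ȟ^2 ≅ 0


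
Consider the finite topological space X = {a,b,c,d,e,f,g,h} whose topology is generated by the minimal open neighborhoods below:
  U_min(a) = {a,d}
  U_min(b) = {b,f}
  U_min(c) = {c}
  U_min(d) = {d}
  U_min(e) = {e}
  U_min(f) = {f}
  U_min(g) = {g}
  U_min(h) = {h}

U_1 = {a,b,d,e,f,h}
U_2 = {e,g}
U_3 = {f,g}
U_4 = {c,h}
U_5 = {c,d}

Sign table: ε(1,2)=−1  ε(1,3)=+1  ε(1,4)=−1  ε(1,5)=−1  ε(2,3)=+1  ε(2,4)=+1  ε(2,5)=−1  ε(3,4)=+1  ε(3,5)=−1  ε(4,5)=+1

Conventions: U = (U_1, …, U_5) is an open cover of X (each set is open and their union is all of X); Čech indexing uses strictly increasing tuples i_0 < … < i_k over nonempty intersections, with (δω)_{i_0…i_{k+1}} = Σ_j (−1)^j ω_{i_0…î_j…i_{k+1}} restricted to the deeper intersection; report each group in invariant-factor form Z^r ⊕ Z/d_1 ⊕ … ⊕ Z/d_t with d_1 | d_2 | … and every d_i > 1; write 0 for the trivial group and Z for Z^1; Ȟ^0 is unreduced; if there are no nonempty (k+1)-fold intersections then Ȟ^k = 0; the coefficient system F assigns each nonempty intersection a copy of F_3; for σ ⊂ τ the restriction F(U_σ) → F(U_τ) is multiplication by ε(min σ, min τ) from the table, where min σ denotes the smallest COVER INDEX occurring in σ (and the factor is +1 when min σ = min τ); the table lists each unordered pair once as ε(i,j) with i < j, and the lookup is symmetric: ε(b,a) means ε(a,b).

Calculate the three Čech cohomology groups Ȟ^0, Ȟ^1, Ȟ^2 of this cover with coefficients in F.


nerve of the cover:
  U12={e} U13={f} U14={h} U15={d} U23={g} U45={c}
C dims 5,6; δ0: rk_F3 5
Ȟ^0 = (5 − 5) − 0 = 0, so Ȟ^0 ≅ 0
Ȟ^1 = (6 − 0) − 5 = 1, so Ȟ^1 ≅ Z/3
Ȟ^2 = (0 − 0) − 0 = 0, so Ȟ^2 ≅ 0

Ȟ^0(U;F) ≅ 0, Ȟ^1(U;F) ≅ Z/3 and Ȟ^2(U;F) ≅ 0


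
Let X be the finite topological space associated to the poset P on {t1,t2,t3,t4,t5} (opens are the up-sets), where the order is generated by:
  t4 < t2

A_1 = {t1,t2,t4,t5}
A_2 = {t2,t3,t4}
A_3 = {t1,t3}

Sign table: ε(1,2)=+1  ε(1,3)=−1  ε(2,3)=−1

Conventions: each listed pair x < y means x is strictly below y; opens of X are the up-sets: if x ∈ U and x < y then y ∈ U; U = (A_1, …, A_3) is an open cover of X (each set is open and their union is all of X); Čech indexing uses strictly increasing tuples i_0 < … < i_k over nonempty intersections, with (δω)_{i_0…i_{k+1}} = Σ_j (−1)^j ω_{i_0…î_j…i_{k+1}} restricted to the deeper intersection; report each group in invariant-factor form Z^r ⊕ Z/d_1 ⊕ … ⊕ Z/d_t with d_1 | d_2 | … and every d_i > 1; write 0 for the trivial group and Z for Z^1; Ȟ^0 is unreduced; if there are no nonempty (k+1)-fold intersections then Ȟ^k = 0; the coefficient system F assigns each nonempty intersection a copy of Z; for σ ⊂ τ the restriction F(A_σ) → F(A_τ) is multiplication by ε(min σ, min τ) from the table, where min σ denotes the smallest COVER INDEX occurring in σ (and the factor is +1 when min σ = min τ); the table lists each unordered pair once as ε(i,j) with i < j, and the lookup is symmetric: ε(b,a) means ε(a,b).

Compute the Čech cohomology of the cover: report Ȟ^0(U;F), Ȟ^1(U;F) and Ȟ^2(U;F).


nerve simplices:
  A12={t2,t4} A13={t1} A23={t3}
C dims 3,3; δ0: rk 2, SNF 1^2
degree 0: 3−2−0 = 1 → Ȟ^0 ≅ Z
degree 1: 3−0−2 = 1 → Ȟ^1 ≅ Z
degree 2: 0−0−0 = 0 → Ȟ^2 ≅ 0

Ȟ^0 = Z, Ȟ^1 = Z and Ȟ^2 = 0


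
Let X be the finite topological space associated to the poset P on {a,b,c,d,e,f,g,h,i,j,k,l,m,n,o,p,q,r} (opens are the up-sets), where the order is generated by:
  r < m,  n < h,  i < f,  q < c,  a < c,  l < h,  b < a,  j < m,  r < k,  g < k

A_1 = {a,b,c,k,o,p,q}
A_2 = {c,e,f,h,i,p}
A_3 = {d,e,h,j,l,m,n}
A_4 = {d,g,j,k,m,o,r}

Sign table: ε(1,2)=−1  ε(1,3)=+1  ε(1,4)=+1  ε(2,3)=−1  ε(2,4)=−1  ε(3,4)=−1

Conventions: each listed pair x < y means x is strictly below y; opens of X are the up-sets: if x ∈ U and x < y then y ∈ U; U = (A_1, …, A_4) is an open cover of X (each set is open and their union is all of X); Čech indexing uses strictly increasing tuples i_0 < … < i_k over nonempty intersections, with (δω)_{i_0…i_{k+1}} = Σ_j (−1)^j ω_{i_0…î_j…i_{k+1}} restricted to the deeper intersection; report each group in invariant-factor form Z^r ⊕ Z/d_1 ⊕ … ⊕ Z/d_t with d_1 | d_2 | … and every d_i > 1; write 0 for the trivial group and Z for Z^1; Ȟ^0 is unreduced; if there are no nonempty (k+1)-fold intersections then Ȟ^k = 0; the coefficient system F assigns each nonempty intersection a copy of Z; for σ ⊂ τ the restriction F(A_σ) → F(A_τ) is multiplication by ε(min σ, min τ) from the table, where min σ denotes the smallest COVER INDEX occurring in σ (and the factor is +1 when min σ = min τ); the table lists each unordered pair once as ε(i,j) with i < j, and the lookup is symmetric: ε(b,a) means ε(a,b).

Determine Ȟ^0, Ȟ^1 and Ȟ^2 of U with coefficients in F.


nonempty overlaps:
  A12={c,p} A14={k,o} A23={e,h} A34={d,j,m}
C dims 4,4; δ0: rk 4, SNF 1^3·2
degree 0: 4−4−0 = 0 → Ȟ^0 ≅ 0
degree 1: 4−0−4 = 0 plus torsion [2] → Ȟ^1 ≅ Z/2
degree 2: 0−0−0 = 0 → Ȟ^2 ≅ 0

Ȟ^0 = 0, Ȟ^1 = Z/2, Ȟ^2 = 0


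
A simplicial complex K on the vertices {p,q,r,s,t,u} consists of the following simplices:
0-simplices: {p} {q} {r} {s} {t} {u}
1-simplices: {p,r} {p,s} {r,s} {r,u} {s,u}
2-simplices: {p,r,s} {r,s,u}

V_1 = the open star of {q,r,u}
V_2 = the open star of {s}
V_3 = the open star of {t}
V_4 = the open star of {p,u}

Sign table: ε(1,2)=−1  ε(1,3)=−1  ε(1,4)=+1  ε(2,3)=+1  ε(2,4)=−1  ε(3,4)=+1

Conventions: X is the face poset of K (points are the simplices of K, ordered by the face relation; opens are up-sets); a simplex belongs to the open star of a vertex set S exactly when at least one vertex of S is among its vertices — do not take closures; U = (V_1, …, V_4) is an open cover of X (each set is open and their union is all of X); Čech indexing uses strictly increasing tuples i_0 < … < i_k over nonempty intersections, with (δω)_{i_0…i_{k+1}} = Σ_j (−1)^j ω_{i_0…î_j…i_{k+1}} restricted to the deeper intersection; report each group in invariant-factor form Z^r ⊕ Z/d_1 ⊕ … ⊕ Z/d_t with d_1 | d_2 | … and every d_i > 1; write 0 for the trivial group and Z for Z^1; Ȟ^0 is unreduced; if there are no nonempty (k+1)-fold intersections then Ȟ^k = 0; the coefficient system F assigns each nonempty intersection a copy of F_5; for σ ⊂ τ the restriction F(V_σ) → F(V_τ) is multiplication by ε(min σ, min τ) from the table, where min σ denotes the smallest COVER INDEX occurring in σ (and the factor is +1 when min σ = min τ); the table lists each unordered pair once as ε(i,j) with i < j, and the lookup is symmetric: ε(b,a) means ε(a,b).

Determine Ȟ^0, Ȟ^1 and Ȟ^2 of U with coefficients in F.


Ȟ^0 = Z/5 ⊕ Z/5, Ȟ^1 = 0, Ȟ^2 = 0

nerve simplices:
  V1={{q},{r},{u},{p,r},{r,s},{r,u},{s,u},{p,r,s},{r,s,u}} V2={{s},{p,s},{r,s},{s,u},{p,r,s},{r,s,u}} V3={{t}} V4={{p},{u},{p,r},{p,s},{r,u},{s,u},{p,r,s},{r,s,u}}
  V12={{r,s},{s,u},{p,r,s},{r,s,u}} V14={{u},{p,r},{r,u},{s,u},{p,r,s},{r,s,u}} V24={{p,s},{s,u},{p,r,s},{r,s,u}}
  V124={{s,u},{p,r,s},{r,s,u}}
C dims 4,3,1; δ0: rk_F5 2; δ1: rk_F5 1
degree 0: 4−2−0 = 2 → Ȟ^0 ≅ Z/5 ⊕ Z/5
degree 1: 3−1−2 = 0 → Ȟ^1 ≅ 0
degree 2: 1−0−1 = 0 → Ȟ^2 ≅ 0


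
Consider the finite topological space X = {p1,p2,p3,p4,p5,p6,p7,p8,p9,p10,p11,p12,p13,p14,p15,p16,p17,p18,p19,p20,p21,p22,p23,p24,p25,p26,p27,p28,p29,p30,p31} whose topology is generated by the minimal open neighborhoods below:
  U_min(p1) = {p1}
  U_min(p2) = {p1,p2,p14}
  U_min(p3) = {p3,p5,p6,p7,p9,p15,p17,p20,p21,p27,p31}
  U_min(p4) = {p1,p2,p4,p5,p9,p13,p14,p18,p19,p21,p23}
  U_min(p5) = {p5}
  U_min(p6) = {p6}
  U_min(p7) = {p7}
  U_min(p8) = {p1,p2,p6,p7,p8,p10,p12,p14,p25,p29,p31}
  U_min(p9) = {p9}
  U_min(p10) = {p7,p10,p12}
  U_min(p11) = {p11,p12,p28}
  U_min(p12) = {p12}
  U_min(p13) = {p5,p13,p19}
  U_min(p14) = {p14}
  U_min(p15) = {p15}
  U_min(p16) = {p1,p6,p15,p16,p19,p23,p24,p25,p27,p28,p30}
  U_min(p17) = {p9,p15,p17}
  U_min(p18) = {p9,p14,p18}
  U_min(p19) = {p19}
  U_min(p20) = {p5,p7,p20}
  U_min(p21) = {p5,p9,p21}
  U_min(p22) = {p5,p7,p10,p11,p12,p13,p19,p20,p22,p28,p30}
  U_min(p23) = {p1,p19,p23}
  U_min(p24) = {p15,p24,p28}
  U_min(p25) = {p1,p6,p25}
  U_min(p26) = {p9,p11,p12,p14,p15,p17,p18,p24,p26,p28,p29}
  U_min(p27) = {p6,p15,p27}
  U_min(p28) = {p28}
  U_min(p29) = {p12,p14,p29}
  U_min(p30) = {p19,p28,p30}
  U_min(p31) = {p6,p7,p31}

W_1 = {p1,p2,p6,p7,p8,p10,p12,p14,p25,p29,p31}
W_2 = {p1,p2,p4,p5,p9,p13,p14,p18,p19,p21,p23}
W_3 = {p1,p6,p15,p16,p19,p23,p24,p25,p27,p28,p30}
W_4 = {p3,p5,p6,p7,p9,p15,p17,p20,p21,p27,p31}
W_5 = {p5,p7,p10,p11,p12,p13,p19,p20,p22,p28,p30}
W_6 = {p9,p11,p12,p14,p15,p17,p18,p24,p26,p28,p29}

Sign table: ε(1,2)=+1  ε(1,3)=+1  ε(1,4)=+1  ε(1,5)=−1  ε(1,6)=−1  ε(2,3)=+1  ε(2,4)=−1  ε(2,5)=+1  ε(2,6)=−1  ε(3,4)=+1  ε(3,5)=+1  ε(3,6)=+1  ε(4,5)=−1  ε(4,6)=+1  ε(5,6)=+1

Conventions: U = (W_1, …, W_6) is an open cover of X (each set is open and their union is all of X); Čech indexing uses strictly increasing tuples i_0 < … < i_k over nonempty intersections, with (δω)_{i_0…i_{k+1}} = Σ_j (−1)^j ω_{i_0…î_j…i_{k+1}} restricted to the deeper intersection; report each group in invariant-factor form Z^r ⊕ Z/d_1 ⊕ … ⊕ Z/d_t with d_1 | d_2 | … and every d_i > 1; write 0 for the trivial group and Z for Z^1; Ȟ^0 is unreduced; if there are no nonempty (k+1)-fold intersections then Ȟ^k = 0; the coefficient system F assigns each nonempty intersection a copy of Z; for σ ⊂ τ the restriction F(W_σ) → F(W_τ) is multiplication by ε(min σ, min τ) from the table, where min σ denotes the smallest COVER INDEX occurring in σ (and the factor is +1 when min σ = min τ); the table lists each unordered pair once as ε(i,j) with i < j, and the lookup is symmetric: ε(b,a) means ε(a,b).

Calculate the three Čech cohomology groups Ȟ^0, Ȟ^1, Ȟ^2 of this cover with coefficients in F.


Ȟ^0(U;F) ≅ 0,  Ȟ^1(U;F) ≅ Z/2,  Ȟ^2(U;F) ≅ Z

nonempty intersections:
  W12={p1,p2,p14} W13={p1,p6,p25} W14={p6,p7,p31} W15={p7,p10,p12} W16={p12,p14,p29} W23={p1,p19,p23} W24={p5,p9,p21} W25={p5,p13,p19} W26={p9,p14,p18} W34={p6,p15,p27} W35={p19,p28,p30} W36={p15,p24,p28} W45={p5,p7,p20} W46={p9,p15,p17} W56={p11,p12,p28}
  W123={p1} W126={p14} W134={p6} W145={p7} W156={p12} W235={p19} W245={p5} W246={p9} W346={p15} W356={p28}
C dims 6,15,10; δ0: rk 6, SNF 1^5·2; δ1: rk 9, SNF 1^9
Ȟ^0: (6−6)−0=0 ⇒ 0
Ȟ^1: (15−9)−6=0 plus torsion [2] ⇒ Z/2
Ȟ^2: (10−0)−9=1 ⇒ Z


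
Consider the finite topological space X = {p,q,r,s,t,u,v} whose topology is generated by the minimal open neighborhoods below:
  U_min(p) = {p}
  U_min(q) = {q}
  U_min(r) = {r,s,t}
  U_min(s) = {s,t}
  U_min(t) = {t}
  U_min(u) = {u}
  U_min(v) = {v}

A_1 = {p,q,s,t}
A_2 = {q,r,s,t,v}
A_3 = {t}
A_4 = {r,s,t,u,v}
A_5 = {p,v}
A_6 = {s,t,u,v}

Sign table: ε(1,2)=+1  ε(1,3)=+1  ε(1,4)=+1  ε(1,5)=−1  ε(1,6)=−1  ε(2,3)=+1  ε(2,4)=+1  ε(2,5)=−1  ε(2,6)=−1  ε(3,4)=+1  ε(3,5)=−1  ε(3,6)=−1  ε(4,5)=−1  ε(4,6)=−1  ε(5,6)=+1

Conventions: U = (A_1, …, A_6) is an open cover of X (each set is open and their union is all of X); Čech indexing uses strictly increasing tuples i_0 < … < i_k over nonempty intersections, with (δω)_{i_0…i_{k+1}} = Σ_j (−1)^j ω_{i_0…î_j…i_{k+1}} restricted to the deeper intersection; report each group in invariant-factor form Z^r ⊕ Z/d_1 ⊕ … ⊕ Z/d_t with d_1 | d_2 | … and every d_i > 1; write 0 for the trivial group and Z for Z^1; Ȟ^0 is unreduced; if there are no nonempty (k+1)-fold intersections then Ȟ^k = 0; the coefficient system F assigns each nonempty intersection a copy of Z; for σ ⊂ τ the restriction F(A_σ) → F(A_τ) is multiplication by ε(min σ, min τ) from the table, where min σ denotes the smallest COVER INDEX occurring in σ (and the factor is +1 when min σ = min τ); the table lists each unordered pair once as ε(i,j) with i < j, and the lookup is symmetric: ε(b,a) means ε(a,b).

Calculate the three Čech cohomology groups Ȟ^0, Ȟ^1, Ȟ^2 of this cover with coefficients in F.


nerve simplices:
  A12={q,s,t} A13={t} A14={s,t} A15={p} A16={s,t} A23={t} A24={r,s,t,v} A25={v} A26={s,t,v} A34={t} A36={t} A45={v} A46={s,t,u,v} A56={v}
  A123={t} A124={s,t} A126={s,t} A134={t} A136={t} A146={s,t} A234={t} A236={t} A245={v} A246={s,t,v} A256={v} A346={t} A456={v}
  A1234={t} A1236={t} A1246={s,t} A1346={t} A2346={t} A2456={v}
  A12346={t}
C dims 6,14,13,6; δ0: rk 5, SNF 1^5; δ1: rk 8, SNF 1^8; δ2: rk 5, SNF 1^5
degree 0: 6−5−0 = 1 → Ȟ^0 ≅ Z
degree 1: 14−8−5 = 1 → Ȟ^1 ≅ Z
degree 2: 13−5−8 = 0 → Ȟ^2 ≅ 0

Ȟ^0 ≅ Z; Ȟ^1 ≅ Z; Ȟ^2 ≅ 0


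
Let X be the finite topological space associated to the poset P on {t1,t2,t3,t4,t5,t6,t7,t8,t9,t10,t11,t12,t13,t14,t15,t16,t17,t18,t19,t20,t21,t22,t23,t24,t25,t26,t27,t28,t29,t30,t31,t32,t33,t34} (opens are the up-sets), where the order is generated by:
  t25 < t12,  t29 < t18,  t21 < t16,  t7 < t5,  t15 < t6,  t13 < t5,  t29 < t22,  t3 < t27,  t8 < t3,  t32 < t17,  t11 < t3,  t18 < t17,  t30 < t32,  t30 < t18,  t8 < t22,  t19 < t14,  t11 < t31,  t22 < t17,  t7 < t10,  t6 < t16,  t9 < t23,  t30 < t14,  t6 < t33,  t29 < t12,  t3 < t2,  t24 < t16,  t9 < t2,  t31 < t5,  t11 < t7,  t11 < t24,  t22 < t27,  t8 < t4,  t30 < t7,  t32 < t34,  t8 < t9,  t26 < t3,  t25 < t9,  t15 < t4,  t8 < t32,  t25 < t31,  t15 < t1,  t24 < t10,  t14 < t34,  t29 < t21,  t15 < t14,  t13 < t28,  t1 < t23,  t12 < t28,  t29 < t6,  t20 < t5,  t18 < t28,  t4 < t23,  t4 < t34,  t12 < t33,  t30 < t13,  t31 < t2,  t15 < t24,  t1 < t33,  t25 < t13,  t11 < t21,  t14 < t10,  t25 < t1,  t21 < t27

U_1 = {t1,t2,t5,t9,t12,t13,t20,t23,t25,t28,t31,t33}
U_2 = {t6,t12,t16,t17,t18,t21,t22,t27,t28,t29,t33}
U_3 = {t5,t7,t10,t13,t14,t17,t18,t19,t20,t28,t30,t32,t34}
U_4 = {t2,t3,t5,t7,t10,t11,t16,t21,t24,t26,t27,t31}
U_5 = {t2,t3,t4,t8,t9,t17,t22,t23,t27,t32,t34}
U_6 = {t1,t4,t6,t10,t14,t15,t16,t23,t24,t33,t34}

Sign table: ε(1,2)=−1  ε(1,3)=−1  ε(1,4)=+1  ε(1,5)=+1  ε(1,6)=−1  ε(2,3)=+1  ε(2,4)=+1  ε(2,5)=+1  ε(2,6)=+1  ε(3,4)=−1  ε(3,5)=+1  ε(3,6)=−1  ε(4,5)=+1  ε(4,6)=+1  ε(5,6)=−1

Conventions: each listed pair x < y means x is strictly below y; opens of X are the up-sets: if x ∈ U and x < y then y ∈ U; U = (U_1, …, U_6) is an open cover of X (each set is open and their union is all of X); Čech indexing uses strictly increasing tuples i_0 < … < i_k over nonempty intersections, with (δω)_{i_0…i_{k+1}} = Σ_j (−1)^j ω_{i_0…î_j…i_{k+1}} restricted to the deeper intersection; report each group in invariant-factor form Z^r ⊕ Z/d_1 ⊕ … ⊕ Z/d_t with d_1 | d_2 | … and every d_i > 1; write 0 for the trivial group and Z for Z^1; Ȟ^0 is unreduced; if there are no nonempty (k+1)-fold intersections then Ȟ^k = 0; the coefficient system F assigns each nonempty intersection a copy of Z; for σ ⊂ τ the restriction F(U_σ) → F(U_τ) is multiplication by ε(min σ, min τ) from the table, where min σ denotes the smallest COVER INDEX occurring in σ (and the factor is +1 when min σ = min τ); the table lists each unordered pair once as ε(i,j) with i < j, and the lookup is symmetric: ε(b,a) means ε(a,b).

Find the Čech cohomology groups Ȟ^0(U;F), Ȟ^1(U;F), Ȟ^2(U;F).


nonempty overlaps:
  U12={t12,t28,t33} U13={t5,t13,t20,t28} U14={t2,t5,t31} U15={t2,t9,t23} U16={t1,t23,t33} U23={t17,t18,t28} U24={t16,t21,t27} U25={t17,t22,t27} U26={t6,t16,t33} U34={t5,t7,t10} U35={t17,t32,t34} U36={t10,t14,t34} U45={t2,t3,t27} U46={t10,t16,t24} U56={t4,t23,t34}
  U123={t28} U126={t33} U134={t5} U145={t2} U156={t23} U235={t17} U245={t27} U246={t16} U346={t10} U356={t34}
C dims 6,15,10; δ0: rk 6, SNF 1^5·2; δ1: rk 9, SNF 1^9
degree 0: 6−6−0 = 0 → Ȟ^0 ≅ 0
degree 1: 15−9−6 = 0 plus torsion [2] → Ȟ^1 ≅ Z/2
degree 2: 10−0−9 = 1 → Ȟ^2 ≅ Z

Ȟ^0 = 0; Ȟ^1 = Z/2; Ȟ^2 = Z


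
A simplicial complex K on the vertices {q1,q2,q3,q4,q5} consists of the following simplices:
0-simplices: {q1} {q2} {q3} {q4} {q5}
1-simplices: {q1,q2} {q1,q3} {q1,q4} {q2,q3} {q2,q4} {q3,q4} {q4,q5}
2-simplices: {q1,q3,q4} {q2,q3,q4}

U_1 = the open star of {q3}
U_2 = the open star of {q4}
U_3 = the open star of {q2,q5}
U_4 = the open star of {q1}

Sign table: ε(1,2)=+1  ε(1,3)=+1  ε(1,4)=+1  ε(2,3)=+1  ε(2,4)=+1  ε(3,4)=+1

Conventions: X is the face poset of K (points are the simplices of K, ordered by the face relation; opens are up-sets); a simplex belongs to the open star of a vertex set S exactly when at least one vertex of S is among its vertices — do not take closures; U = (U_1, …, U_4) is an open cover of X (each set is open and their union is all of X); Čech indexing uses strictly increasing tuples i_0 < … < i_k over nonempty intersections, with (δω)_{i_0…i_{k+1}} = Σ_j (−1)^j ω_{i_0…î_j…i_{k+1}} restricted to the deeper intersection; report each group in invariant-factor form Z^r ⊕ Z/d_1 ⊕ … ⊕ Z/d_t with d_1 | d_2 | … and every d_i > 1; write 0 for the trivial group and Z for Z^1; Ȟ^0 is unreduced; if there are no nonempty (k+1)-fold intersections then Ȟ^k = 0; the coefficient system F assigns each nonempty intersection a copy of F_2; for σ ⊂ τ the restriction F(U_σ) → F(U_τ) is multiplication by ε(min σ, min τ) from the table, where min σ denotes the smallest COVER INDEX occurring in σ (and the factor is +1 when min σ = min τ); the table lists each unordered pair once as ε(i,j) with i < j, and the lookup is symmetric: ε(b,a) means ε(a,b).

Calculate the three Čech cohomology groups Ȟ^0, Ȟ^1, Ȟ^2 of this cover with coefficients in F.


Ȟ^0(U;F) ≅ Z/2, Ȟ^1(U;F) ≅ Z/2, Ȟ^2(U;F) ≅ 0

nonempty intersections:
  U1={{q3},{q1,q3},{q2,q3},{q3,q4},{q1,q3,q4},{q2,q3,q4}} U2={{q4},{q1,q4},{q2,q4},{q3,q4},{q4,q5},{q1,q3,q4},{q2,q3,q4}} U3={{q2},{q5},{q1,q2},{q2,q3},{q2,q4},{q4,q5},{q2,q3,q4}} U4={{q1},{q1,q2},{q1,q3},{q1,q4},{q1,q3,q4}}
  U12={{q3,q4},{q1,q3,q4},{q2,q3,q4}} U13={{q2,q3},{q2,q3,q4}} U14={{q1,q3},{q1,q3,q4}} U23={{q2,q4},{q4,q5},{q2,q3,q4}} U24={{q1,q4},{q1,q3,q4}} U34={{q1,q2}}
  U123={{q2,q3,q4}} U124={{q1,q3,q4}}
C dims 4,6,2; δ0: rk_F2 3; δ1: rk_F2 2
Ȟ^0: (4−3)−0=1 ⇒ Z/2
Ȟ^1: (6−2)−3=1 ⇒ Z/2
Ȟ^2: (2−0)−2=0 ⇒ 0


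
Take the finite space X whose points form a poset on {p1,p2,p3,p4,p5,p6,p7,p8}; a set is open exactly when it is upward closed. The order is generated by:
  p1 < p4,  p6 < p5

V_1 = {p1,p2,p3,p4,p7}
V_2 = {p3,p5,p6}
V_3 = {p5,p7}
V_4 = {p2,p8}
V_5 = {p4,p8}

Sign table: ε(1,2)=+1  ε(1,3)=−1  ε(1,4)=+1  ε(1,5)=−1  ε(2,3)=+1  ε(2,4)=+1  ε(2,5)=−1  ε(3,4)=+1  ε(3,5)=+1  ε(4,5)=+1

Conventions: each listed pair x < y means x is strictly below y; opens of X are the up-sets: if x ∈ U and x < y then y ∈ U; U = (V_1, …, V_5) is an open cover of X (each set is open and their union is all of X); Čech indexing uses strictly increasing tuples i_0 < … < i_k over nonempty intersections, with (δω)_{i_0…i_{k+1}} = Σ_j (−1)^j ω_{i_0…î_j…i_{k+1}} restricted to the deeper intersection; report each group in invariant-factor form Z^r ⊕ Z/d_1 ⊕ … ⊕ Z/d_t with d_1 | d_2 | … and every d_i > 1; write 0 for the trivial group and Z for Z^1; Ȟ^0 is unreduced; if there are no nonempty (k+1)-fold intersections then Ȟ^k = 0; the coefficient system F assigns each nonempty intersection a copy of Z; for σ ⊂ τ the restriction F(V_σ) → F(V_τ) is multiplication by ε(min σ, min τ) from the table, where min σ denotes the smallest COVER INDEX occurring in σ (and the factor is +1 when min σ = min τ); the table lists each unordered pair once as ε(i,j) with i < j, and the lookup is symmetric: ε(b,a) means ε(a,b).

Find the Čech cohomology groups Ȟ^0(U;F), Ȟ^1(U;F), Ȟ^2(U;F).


intersection data:
  V12={p3} V13={p7} V14={p2} V15={p4} V23={p5} V45={p8}
C dims 5,6; δ0: rk 5, SNF 1^4·2
Ȟ^0 = (5 − 5) − 0 = 0, so Ȟ^0 ≅ 0
Ȟ^1 = (6 − 0) − 5 = 1 plus torsion [2], so Ȟ^1 ≅ Z ⊕ Z/2
Ȟ^2 = (0 − 0) − 0 = 0, so Ȟ^2 ≅ 0

Ȟ^0(U;F) ≅ 0, Ȟ^1(U;F) ≅ Z ⊕ Z/2, Ȟ^2(U;F) ≅ 0


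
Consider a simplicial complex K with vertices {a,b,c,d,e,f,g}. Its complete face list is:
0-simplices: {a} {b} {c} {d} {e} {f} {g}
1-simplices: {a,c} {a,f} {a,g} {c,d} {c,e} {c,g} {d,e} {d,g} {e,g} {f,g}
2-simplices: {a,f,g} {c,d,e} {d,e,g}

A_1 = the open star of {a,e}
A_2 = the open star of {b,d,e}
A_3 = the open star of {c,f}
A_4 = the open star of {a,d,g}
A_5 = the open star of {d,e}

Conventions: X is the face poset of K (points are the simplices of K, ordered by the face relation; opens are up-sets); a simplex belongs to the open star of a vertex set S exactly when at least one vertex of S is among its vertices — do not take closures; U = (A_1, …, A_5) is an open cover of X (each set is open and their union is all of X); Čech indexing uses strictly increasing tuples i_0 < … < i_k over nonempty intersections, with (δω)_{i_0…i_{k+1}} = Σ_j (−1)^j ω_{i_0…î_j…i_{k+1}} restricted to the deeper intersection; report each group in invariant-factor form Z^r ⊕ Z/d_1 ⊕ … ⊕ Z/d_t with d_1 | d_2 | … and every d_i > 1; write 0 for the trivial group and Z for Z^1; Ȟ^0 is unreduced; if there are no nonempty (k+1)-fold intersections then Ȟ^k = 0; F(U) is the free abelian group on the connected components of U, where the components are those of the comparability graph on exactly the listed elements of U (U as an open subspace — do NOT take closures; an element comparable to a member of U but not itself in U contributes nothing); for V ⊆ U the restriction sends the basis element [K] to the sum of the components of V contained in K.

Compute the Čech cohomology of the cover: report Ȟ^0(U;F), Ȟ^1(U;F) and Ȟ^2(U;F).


Ȟ^0 = Z^2, Ȟ^1 = Z^2, Ȟ^2 = 0

intersection data:
  A1={{a},{e},{a,c},{a,f},{a,g},{c,e},{d,e},{e,g},{a,f,g},{c,d,e},{d,e,g}} A2={{b},{d},{e},{c,d},{c,e},{d,e},{d,g},{e,g},{c,d,e},{d,e,g}} A3={{c},{f},{a,c},{a,f},{c,d},{c,e},{c,g},{f,g},{a,f,g},{c,d,e}} A4={{a},{d},{g},{a,c},{a,f},{a,g},{c,d},{c,g},{d,e},{d,g},{e,g},{f,g},{a,f,g},{c,d,e},{d,e,g}} A5={{d},{e},{c,d},{c,e},{d,e},{d,g},{e,g},{c,d,e},{d,e,g}}
  A12={{e},{c,e},{d,e},{e,g},{c,d,e},{d,e,g}} A13={{a,c},{a,f},{c,e},{a,f,g},{c,d,e}} A14={{a},{a,c},{a,f},{a,g},{d,e},{e,g},{a,f,g},{c,d,e},{d,e,g}} A15={{e},{c,e},{d,e},{e,g},{c,d,e},{d,e,g}} A23={{c,d},{c,e},{c,d,e}} A24={{d},{c,d},{d,e},{d,g},{e,g},{c,d,e},{d,e,g}} A25={{d},{e},{c,d},{c,e},{d,e},{d,g},{e,g},{c,d,e},{d,e,g}} A34={{a,c},{a,f},{c,d},{c,g},{f,g},{a,f,g},{c,d,e}} A35={{c,d},{c,e},{c,d,e}} A45={{d},{c,d},{d,e},{d,g},{e,g},{c,d,e},{d,e,g}}
  A123={{c,e},{c,d,e}} A124={{d,e},{e,g},{c,d,e},{d,e,g}} A125={{e},{c,e},{d,e},{e,g},{c,d,e},{d,e,g}} A134={{a,c},{a,f},{a,f,g},{c,d,e}} A135={{c,e},{c,d,e}} A145={{d,e},{e,g},{c,d,e},{d,e,g}} A234={{c,d},{c,d,e}} A235={{c,d},{c,e},{c,d,e}} A245={{d},{c,d},{d,e},{d,g},{e,g},{c,d,e},{d,e,g}} A345={{c,d},{c,d,e}}
  A1234={{c,d,e}} A1235={{c,e},{c,d,e}} A1245={{d,e},{e,g},{c,d,e},{d,e,g}} A1345={{c,d,e}} A2345={{c,d},{c,d,e}}
  A12345={{c,d,e}}
components per intersection:
  A1: {{a},{a,c},{a,f},{a,g},{a,f,g}} {{e},{c,e},{d,e},{e,g},{c,d,e},{d,e,g}}
  A2: {{b}} {{d},{e},{c,d},{c,e},{d,e},{d,g},{e,g},{c,d,e},{d,e,g}}
  A3: {{c},{a,c},{c,d},{c,e},{c,g},{c,d,e}} {{f},{a,f},{f,g},{a,f,g}}
  A4: {{a},{d},{g},{a,c},{a,f},{a,g},{c,d},{c,g},{d,e},{d,g},{e,g},{f,g},{a,f,g},{c,d,e},{d,e,g}}
  A5: {{d},{e},{c,d},{c,e},{d,e},{d,g},{e,g},{c,d,e},{d,e,g}}
  A12: {{e},{c,e},{d,e},{e,g},{c,d,e},{d,e,g}}
  A13: {{a,c}} {{a,f},{a,f,g}} {{c,e},{c,d,e}}
  A14: {{a},{a,c},{a,f},{a,g},{a,f,g}} {{d,e},{e,g},{c,d,e},{d,e,g}}
  A15: {{e},{c,e},{d,e},{e,g},{c,d,e},{d,e,g}}
  A23: {{c,d},{c,e},{c,d,e}}
  A24: {{d},{c,d},{d,e},{d,g},{e,g},{c,d,e},{d,e,g}}
  A25: {{d},{e},{c,d},{c,e},{d,e},{d,g},{e,g},{c,d,e},{d,e,g}}
  A34: {{a,c}} {{a,f},{f,g},{a,f,g}} {{c,d},{c,d,e}} {{c,g}}
  A35: {{c,d},{c,e},{c,d,e}}
  A45: {{d},{c,d},{d,e},{d,g},{e,g},{c,d,e},{d,e,g}}
  A123: {{c,e},{c,d,e}}
  A124: {{d,e},{e,g},{c,d,e},{d,e,g}}
  A125: {{e},{c,e},{d,e},{e,g},{c,d,e},{d,e,g}}
  A134: {{a,c}} {{a,f},{a,f,g}} {{c,d,e}}
  A135: {{c,e},{c,d,e}}
  A145: {{d,e},{e,g},{c,d,e},{d,e,g}}
  A234: {{c,d},{c,d,e}}
  A235: {{c,d},{c,e},{c,d,e}}
  A245: {{d},{c,d},{d,e},{d,g},{e,g},{c,d,e},{d,e,g}}
  A345: {{c,d},{c,d,e}}
  A1234: {{c,d,e}}
  A1235: {{c,e},{c,d,e}}
  A1245: {{d,e},{e,g},{c,d,e},{d,e,g}}
  A1345: {{c,d,e}}
  A2345: {{c,d},{c,d,e}}
  A12345: {{c,d,e}}
C dims 8,16,12,5; δ0: rk 6, SNF 1^6; δ1: rk 8, SNF 1^8; δ2: rk 4, SNF 1^4
Ȟ^0 = (8 − 6) − 0 = 2, so Ȟ^0 ≅ Z^2
Ȟ^1 = (16 − 8) − 6 = 2, so Ȟ^1 ≅ Z^2
Ȟ^2 = (12 − 4) − 8 = 0, so Ȟ^2 ≅ 0


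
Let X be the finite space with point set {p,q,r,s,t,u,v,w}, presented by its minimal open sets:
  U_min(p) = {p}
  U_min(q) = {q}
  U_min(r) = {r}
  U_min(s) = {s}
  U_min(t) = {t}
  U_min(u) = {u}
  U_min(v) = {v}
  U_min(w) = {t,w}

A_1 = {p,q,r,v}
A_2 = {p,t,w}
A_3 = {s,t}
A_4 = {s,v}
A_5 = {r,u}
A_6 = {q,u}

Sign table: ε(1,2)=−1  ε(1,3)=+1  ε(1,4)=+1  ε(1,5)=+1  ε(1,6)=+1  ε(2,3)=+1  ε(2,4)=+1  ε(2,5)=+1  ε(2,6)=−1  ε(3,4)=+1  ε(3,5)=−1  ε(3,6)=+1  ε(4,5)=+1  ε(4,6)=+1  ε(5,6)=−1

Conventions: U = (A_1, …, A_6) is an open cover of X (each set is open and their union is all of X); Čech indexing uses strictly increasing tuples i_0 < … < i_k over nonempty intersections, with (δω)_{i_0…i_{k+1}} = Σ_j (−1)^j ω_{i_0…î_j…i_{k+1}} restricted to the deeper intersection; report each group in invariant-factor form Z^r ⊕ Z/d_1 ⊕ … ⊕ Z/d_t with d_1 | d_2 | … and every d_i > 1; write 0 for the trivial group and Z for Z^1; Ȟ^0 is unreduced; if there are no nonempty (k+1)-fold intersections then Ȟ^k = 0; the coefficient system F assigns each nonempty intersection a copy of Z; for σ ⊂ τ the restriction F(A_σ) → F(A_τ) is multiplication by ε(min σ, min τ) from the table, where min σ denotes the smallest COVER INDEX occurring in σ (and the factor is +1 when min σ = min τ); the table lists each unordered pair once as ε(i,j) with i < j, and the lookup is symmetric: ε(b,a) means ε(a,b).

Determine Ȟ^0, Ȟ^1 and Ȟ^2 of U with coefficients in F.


nerve of the cover:
  A12={p} A14={v} A15={r} A16={q} A23={t} A34={s} A56={u}
C dims 6,7; δ0: rk 6, SNF 1^5·2
Ȟ^0 = (6 − 6) − 0 = 0, so Ȟ^0 ≅ 0
Ȟ^1 = (7 − 0) − 6 = 1 plus torsion [2], so Ȟ^1 ≅ Z ⊕ Z/2
Ȟ^2 = (0 − 0) − 0 = 0, so Ȟ^2 ≅ 0

Ȟ^0 = 0,  Ȟ^1 = Z ⊕ Z/2,  Ȟ^2 = 0


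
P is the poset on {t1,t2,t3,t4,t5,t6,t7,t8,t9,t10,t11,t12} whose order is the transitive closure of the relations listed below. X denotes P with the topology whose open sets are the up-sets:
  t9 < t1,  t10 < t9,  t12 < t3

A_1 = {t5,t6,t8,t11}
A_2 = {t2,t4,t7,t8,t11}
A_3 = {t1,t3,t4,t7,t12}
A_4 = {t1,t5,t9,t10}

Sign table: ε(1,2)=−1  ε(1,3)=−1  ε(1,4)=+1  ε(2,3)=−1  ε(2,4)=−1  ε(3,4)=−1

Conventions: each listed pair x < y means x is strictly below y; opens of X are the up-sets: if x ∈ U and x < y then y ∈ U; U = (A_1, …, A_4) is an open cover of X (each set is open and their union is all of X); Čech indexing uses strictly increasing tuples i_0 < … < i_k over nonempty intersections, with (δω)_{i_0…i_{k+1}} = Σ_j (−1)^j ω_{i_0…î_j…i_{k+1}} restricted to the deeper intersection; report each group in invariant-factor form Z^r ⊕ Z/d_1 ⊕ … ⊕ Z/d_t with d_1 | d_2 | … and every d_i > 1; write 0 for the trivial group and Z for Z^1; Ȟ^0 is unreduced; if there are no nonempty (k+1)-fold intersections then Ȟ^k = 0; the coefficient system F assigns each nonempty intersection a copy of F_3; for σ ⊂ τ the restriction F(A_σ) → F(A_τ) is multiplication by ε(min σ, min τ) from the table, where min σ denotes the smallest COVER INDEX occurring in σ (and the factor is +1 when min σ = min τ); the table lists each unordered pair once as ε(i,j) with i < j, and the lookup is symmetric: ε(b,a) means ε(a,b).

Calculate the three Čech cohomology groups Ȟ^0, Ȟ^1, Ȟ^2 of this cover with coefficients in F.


Ȟ^0 = 0, Ȟ^1 = 0, Ȟ^2 = 0

nonempty overlaps:
  A12={t8,t11} A14={t5} A23={t4,t7} A34={t1}
C dims 4,4; δ0: rk_F3 4
degree 0: 4−4−0 = 0 → Ȟ^0 ≅ 0
degree 1: 4−0−4 = 0 → Ȟ^1 ≅ 0
degree 2: 0−0−0 = 0 → Ȟ^2 ≅ 0


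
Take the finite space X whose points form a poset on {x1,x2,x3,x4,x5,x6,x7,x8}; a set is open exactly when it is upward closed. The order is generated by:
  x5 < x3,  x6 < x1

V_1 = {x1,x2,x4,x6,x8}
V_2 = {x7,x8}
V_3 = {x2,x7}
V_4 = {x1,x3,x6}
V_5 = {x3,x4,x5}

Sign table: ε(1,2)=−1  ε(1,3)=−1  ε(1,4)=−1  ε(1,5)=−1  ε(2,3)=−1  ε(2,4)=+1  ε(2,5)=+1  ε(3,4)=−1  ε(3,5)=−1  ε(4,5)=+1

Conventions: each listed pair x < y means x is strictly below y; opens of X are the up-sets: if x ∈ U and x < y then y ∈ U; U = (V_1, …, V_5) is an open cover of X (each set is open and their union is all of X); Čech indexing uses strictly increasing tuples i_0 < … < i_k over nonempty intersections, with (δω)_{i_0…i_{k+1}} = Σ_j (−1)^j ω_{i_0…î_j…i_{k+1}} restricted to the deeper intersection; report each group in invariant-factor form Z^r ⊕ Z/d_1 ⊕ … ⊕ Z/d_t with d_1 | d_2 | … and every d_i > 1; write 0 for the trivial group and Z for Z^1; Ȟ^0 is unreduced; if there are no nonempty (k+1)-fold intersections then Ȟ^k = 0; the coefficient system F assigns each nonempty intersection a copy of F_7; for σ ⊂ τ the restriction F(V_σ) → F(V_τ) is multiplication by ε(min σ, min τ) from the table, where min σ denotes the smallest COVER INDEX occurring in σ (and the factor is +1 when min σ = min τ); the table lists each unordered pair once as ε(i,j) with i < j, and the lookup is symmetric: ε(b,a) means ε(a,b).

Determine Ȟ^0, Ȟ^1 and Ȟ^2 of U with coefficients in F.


Ȟ^0(U;F) ≅ 0, Ȟ^1(U;F) ≅ Z/7, Ȟ^2(U;F) ≅ 0

nonempty intersections:
  V12={x8} V13={x2} V14={x1,x6} V15={x4} V23={x7} V45={x3}
C dims 5,6; δ0: rk_F7 5
Ȟ^0: (5−5)−0=0 ⇒ 0
Ȟ^1: (6−0)−5=1 ⇒ Z/7
Ȟ^2: (0−0)−0=0 ⇒ 0
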